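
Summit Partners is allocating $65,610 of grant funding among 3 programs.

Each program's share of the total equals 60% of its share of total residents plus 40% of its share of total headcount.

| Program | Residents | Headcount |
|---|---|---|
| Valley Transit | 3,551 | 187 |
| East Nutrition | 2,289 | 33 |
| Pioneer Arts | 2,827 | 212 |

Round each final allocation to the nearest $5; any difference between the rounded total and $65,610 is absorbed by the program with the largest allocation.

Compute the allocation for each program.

Residents total 8,667; headcount total 432.
Composite weights (60% residents + 40% headcount): Valley Transit 0.4190; East Nutrition 0.1890; Pioneer Arts 0.3920.
Raw shares: Valley Transit 27,489.09; East Nutrition 12,401.52; Pioneer Arts 25,719.39.
At nearest $5: Valley Transit $27,490; East Nutrition $12,400; Pioneer Arts $25,720. Sum = $65,610.
Rounded total matches; no reconciliation needed.

Valley Transit: $27,490; East Nutrition: $12,400; Pioneer Arts: $25,720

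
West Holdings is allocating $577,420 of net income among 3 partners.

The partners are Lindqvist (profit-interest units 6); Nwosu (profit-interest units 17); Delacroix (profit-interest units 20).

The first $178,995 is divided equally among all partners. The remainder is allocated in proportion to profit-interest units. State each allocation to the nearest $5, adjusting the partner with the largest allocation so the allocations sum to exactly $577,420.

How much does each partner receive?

Equal tier: $178,995 ÷ 3 = $59,665 apiece.
Remainder $398,425 by profit-interest units (total 43): Lindqvist 55,594.19 → $55,595; Nwosu 157,516.86 → $157,515; Delacroix 185,313.95 → $185,315.
Totals: Lindqvist $59,665 + $55,595 = $115,260; Nwosu $59,665 + $157,515 = $217,180; Delacroix $59,665 + $185,315 = $244,980.

Lindqvist: $115,260 | Nwosu: $217,180 | Delacroix: $244,980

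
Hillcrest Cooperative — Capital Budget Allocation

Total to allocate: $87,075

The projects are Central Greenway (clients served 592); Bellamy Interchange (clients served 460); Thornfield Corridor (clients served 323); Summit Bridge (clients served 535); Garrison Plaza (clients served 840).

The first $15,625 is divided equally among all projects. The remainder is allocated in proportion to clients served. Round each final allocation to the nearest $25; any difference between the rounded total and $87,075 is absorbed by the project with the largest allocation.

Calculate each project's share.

Central Greenway: $18,500 · Bellamy Interchange: $15,075 · Thornfield Corridor: $11,525 · Summit Bridge: $17,025 · Garrison Plaza: $24,950

Equal tier: $15,625 ÷ 5 = $3,125 apiece.
Remainder $71,450 by clients served (total 2,750): Central Greenway 15,381.24 → $15,375; Bellamy Interchange 11,951.64 → $11,950; Thornfield Corridor 8,392.13 → $8,400; Summit Bridge 13,900.27 → $13,900; Garrison Plaza 21,824.73 → $21,825.
Totals: Central Greenway $3,125 + $15,375 = $18,500; Bellamy Interchange $3,125 + $11,950 = $15,075; Thornfield Corridor $3,125 + $8,400 = $11,525; Summit Bridge $3,125 + $13,900 = $17,025; Garrison Plaza $3,125 + $21,825 = $24,950.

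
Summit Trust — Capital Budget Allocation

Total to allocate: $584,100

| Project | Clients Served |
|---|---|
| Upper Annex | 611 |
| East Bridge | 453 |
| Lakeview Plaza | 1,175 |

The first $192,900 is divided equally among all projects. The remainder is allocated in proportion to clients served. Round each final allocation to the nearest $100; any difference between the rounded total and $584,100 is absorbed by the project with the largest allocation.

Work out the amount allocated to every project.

$192,900 shared equally gives $64,300 per project.
Remainder $391,200 by clients served (total 2,239): Upper Annex 106,754.44 → $106,800; East Bridge 79,148.55 → $79,100; Lakeview Plaza 205,297.01 → $205,300.
Totals: Upper Annex $64,300 + $106,800 = $171,100; East Bridge $64,300 + $79,100 = $143,400; Lakeview Plaza $64,300 + $205,300 = $269,600.

Upper Annex: $171,100 | East Bridge: $143,400 | Lakeview Plaza: $269,600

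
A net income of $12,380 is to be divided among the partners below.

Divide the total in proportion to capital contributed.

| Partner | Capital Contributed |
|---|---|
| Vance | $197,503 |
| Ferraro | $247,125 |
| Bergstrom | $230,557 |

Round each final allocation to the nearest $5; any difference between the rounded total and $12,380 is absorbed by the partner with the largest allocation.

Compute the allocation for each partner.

Sum of capital contributed: 675,185.
Raw shares: Vance 197,503/675,185 × $12,380 = 3,621.36; Ferraro 247,125/675,185 × $12,380 = 4,531.21; Bergstrom 230,557/675,185 × $12,380 = 4,227.43.
At nearest $5: Vance $3,620; Ferraro $4,530; Bergstrom $4,225. Sum = $12,375.
Difference $12,380 − $12,375 = +$5 applied to largest allocation (Ferraro): Ferraro becomes $4,535.

Vance: $3,620 · Ferraro: $4,535 · Bergstrom: $4,225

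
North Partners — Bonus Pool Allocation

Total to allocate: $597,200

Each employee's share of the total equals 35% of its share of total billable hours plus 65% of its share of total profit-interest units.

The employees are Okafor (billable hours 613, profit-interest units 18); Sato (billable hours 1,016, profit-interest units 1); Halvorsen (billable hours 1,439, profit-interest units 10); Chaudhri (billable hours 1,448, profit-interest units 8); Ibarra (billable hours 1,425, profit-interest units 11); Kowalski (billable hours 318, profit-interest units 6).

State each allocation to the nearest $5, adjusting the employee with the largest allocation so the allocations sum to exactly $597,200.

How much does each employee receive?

Okafor: $149,865 · Sato: $41,120 · Halvorsen: $119,940 · Chaudhri: $105,865 · Ibarra: $126,660 · Kowalski: $53,750

Totals — billable hours 6,259, profit-interest units 54.
Combined weights (35% billable hours + 65% profit-interest units): Okafor 0.2509; Sato 0.0689; Halvorsen 0.2008; Chaudhri 0.1773; Ibarra 0.2121; Kowalski 0.0900.
Pro-rata amounts: Okafor 149,864.54; Sato 41,117.95; Halvorsen 119,940.75; Chaudhri 105,864.27; Ibarra 126,661.74; Kowalski 53,750.76.
At nearest $5: Okafor $149,865; Sato $41,120; Halvorsen $119,940; Chaudhri $105,865; Ibarra $126,660; Kowalski $53,750. Sum = $597,200.
Sum already equals the total — no adjustment.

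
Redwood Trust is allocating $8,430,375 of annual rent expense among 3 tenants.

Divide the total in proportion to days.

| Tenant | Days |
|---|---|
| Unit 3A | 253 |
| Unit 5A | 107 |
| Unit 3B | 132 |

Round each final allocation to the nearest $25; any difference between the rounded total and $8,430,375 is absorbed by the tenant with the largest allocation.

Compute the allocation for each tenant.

Combined days = 492.
Unrounded shares: Unit 3A 253/492 × $8,430,375 = 4,335,131.86; Unit 5A 107/492 × $8,430,375 = 1,833,435.21; Unit 3B 132/492 × $8,430,375 = 2,261,807.93.
At nearest $25: Unit 3A $4,335,125; Unit 5A $1,833,425; Unit 3B $2,261,800. Sum = $8,430,350.
Difference $8,430,375 − $8,430,350 = +$25 applied to largest allocation (Unit 3A): Unit 3A becomes $4,335,150.

Unit 3A: $4,335,150 · Unit 5A: $1,833,425 · Unit 3B: $2,261,800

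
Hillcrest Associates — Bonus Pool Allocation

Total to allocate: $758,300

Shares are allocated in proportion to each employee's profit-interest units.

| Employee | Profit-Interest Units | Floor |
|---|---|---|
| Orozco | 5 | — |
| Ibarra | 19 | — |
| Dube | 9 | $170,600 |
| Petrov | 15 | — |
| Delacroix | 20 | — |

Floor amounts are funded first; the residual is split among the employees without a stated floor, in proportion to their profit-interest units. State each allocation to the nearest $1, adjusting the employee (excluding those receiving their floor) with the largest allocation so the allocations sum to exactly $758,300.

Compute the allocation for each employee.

Minimums first: Dube $170,600. Remaining pool $587,700.
Remaining pool split over remaining profit-interest units 59: Orozco 49,805.08 → $49,805; Ibarra 189,259.32 → $189,259; Petrov 149,415.25 → $149,415; Delacroix 199,220.34 → $199,220.
Rounding difference +$1 applied to Delacroix → $199,221.

Orozco: $49,805 | Ibarra: $189,259 | Dube: $170,600 | Petrov: $149,415 | Delacroix: $199,221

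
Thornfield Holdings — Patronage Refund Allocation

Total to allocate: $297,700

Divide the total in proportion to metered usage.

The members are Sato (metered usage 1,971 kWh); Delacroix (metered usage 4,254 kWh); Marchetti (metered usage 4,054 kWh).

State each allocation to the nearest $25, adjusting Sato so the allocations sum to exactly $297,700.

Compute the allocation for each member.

Combined metered usage = 10,279.
Raw shares: Sato 1,971/10,279 × $297,700 = 57,084.03; Delacroix 4,254/10,279 × $297,700 = 123,204.18; Marchetti 4,054/10,279 × $297,700 = 117,411.79.
Rounded to nearest $25: Sato $57,075; Delacroix $123,200; Marchetti $117,400. Sum = $297,675.
Difference $297,700 − $297,675 = +$25 applied to Sato: Sato becomes $57,100.

Sato: $57,100 | Delacroix: $123,200 | Marchetti: $117,400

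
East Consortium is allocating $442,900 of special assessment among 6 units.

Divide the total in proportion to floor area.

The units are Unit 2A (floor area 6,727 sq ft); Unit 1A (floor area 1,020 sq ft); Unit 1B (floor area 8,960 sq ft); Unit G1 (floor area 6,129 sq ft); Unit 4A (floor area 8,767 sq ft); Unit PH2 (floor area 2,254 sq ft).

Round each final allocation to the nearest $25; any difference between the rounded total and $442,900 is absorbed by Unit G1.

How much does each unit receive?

Floor area total: 33,857.
Raw shares: Unit 2A 6,727/33,857 × $442,900 = 87,999.18; Unit 1A 1,020/33,857 × $442,900 = 13,343.12; Unit 1B 8,960/33,857 × $442,900 = 117,210.15; Unit G1 6,129/33,857 × $442,900 = 80,176.45; Unit 4A 8,767/33,857 × $442,900 = 114,685.42; Unit PH2 2,254/33,857 × $442,900 = 29,485.68.
After rounding ($25): Unit 2A $88,000; Unit 1A $13,350; Unit 1B $117,200; Unit G1 $80,175; Unit 4A $114,675; Unit PH2 $29,475. Sum = $442,875.
Difference $442,900 − $442,875 = +$25 applied to Unit G1: Unit G1 becomes $80,200.

Unit 2A: $88,000 | Unit 1A: $13,350 | Unit 1B: $117,200 | Unit G1: $80,200 | Unit 4A: $114,675 | Unit PH2: $29,475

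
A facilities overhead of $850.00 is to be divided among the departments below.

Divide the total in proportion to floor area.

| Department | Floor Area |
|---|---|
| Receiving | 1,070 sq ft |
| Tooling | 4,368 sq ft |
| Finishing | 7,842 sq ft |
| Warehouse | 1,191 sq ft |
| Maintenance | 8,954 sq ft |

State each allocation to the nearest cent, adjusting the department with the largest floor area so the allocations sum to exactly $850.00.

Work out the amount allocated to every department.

Receiving: $38.83 · Tooling: $158.50 · Finishing: $284.55 · Warehouse: $43.22 · Maintenance: $324.90

Total floor area = 1,070 + 4,368 + 7,842 + 1,191 + 8,954 = 23,425.
Raw shares: Receiving 38.8260; Tooling 158.4973; Finishing 284.55496; Warehouse 43.2166; Maintenance 324.90502.
After rounding (cent): Receiving $38.83; Tooling $158.50; Finishing $284.55; Warehouse $43.22; Maintenance $324.91. Sum = $850.01.
Difference $850.00 − $850.01 = −$0.01 applied to largest floor area (Maintenance): Maintenance becomes $324.90.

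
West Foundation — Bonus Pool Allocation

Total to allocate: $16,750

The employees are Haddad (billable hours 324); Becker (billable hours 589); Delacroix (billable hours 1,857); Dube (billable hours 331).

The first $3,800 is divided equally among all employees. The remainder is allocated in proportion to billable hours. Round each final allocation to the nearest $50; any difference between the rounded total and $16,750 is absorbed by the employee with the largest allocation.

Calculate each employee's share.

Haddad: $2,300 · Becker: $3,400 · Delacroix: $8,700 · Dube: $2,350

Equal tier: $3,800 ÷ 4 = $950 apiece.
Remainder $12,950 by billable hours (total 3,101): Haddad 1,353.05 → $1,350; Becker 2,459.71 → $2,450; Delacroix 7,754.97 → $7,750; Dube 1,382.28 → $1,400.
Totals: Haddad $950 + $1,350 = $2,300; Becker $950 + $2,450 = $3,400; Delacroix $950 + $7,750 = $8,700; Dube $950 + $1,400 = $2,350.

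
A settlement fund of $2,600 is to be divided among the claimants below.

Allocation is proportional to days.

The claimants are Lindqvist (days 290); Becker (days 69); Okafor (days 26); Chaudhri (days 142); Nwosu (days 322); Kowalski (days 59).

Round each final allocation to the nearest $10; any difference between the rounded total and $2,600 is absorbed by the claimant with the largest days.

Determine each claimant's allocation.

Lindqvist: $830 · Becker: $200 · Okafor: $70 · Chaudhri: $410 · Nwosu: $920 · Kowalski: $170

Total days = 290 + 69 + 26 + 142 + 322 + 59 = 908.
Proportional shares: Lindqvist 830.40; Becker 197.58; Okafor 74.45; Chaudhri 406.61; Nwosu 922.03; Kowalski 168.94.
After rounding ($10): Lindqvist $830; Becker $200; Okafor $70; Chaudhri $410; Nwosu $920; Kowalski $170. Sum = $2,600.
Sum already equals the total — no adjustment.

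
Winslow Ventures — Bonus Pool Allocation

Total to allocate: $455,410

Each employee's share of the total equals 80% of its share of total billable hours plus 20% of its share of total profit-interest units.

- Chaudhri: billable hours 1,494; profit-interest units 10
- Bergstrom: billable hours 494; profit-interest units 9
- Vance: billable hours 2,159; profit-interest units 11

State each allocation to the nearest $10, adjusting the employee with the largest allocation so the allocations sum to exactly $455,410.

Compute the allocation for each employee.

Billable hours total 4,147; profit-interest units total 30.
Blended shares (80% billable hours + 20% profit-interest units): Chaudhri 0.3549; Bergstrom 0.1553; Vance 0.4898.
Pro-rata amounts: Chaudhri 161,613.63; Bergstrom 70,724.17; Vance 223,072.20.
After rounding ($10): Chaudhri $161,610; Bergstrom $70,720; Vance $223,070. Sum = $455,400.
Difference $455,410 − $455,400 = +$10 applied to largest allocation (Vance): Vance becomes $223,080.

Chaudhri: $161,610 · Bergstrom: $70,720 · Vance: $223,080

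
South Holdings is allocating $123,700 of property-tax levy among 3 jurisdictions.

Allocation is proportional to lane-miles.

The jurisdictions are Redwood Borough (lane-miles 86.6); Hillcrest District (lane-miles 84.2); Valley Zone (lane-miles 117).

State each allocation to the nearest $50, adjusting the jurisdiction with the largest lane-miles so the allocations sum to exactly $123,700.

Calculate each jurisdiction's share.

Redwood Borough: $37,200 · Hillcrest District: $36,200 · Valley Zone: $50,300

Total lane-miles = 86.6 + 84.2 + 117 = 287.8.
Raw shares: Redwood Borough 37,221.75; Hillcrest District 36,190.20; Valley Zone 50,288.05.
Rounded to nearest $50: Redwood Borough $37,200; Hillcrest District $36,200; Valley Zone $50,300. Sum = $123,700.
No rounding difference to absorb.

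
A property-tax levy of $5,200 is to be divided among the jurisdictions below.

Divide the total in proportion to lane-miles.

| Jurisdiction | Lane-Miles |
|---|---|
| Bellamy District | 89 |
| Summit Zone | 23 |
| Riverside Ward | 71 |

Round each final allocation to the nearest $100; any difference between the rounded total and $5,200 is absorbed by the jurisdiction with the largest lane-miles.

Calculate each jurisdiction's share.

Bellamy District: $2,500 · Summit Zone: $700 · Riverside Ward: $2,000

Total lane-miles = 89 + 23 + 71 = 183.
Raw shares: Bellamy District 2,528.96; Summit Zone 653.55; Riverside Ward 2,017.49.
At nearest $100: Bellamy District $2,500; Summit Zone $700; Riverside Ward $2,000. Sum = $5,200.
No rounding difference to absorb.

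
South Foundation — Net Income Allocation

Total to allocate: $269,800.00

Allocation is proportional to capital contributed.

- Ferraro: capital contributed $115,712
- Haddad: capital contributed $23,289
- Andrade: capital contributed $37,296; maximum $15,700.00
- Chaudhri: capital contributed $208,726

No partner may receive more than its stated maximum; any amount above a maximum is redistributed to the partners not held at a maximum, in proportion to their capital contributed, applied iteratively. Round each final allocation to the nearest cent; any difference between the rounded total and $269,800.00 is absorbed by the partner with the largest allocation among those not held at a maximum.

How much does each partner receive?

Capital contributed total: 385,023.
Proportional shares (ignoring caps): Ferraro 81,083.7212; Haddad 16,319.4723; Andrade 26,134.7005; Chaudhri 146,262.1059.
Capped: Andrade ($15,700.00); remaining pool $254,100.00 reallocated over remaining capital contributed 347,727.
Redistributed shares: Ferraro 84,556.0431 → $84,556.04; Haddad 17,018.3359 → $17,018.34; Chaudhri 152,525.6210 → $152,525.62.

Ferraro: $84,556.04; Haddad: $17,018.34; Andrade: $15,700.00; Chaudhri: $152,525.62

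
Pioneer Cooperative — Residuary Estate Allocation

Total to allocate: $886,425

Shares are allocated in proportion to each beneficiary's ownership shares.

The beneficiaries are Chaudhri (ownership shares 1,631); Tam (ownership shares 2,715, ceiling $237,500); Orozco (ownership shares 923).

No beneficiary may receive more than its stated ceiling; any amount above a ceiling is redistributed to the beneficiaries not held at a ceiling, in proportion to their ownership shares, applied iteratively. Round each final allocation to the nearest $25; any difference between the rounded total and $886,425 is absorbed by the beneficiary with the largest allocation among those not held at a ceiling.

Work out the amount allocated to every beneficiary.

Chaudhri: $414,400; Tam: $237,500; Orozco: $234,525

Combined ownership shares = 5,269.
Pro-rata shares before constraints: Chaudhri 274,389.67; Tam 456,755.34; Orozco 155,279.99.
Cap binds for Tam ($237,500); balance $648,925 reallocated over remaining ownership shares 2,554.
Remaining shares: Chaudhri 414,407.47 → $414,400; Orozco 234,517.53 → $234,525.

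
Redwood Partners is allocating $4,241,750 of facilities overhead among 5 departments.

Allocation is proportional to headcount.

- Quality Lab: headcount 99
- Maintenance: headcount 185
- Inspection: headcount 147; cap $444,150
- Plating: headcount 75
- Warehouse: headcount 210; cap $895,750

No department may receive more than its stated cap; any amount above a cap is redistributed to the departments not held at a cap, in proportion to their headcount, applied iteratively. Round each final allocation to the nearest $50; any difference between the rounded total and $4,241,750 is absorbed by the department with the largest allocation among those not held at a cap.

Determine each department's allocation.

Quality Lab: $800,250 · Maintenance: $1,495,350 · Inspection: $444,150 · Plating: $606,250 · Warehouse: $895,750

Sum of headcount: 716.
Unconstrained shares: Quality Lab 586,498.95; Maintenance 1,095,982.89; Inspection 870,862.08; Plating 444,317.39; Warehouse 1,244,088.69.
Held at cap: Inspection ($444,150), Warehouse ($895,750); remaining pool $2,901,850 reallocated over remaining headcount 359.
Redistributed shares: Quality Lab 800,231.62 → $800,250; Maintenance 1,495,382.31 → $1,495,400; Plating 606,236.07 → $606,250.
Rounding difference −$50 applied to Maintenance → $1,495,350.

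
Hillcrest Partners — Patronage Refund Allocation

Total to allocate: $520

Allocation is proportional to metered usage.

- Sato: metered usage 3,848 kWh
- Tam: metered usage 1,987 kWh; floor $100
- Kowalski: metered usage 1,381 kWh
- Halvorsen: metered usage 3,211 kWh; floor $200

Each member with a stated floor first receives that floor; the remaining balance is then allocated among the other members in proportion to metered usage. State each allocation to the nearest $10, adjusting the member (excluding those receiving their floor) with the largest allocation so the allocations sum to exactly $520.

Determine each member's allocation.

Sato: $160 | Tam: $100 | Kowalski: $60 | Halvorsen: $200

Minimums first: Tam $100; Halvorsen $200. Balance $220.
Balance split over remaining metered usage 5,229: Sato 161.90 → $160; Kowalski 58.10 → $60.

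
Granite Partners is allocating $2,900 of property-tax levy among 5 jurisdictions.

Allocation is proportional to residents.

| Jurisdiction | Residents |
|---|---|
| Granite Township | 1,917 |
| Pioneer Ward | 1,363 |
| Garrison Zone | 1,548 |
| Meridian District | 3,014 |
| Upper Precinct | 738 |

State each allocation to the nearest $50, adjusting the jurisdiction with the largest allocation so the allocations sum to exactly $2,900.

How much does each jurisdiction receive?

Granite Township: $650 | Pioneer Ward: $450 | Garrison Zone: $500 | Meridian District: $1,050 | Upper Precinct: $250

Sum of residents: 8,580.
Raw shares: Granite Township 1,917/8,580 × $2,900 = 647.94; Pioneer Ward 1,363/8,580 × $2,900 = 460.69; Garrison Zone 1,548/8,580 × $2,900 = 523.22; Meridian District 3,014/8,580 × $2,900 = 1,018.72; Upper Precinct 738/8,580 × $2,900 = 249.44.
At nearest $50: Granite Township $650; Pioneer Ward $450; Garrison Zone $500; Meridian District $1,000; Upper Precinct $250. Sum = $2,850.
Difference $2,900 − $2,850 = +$50 applied to largest allocation (Meridian District): Meridian District becomes $1,050.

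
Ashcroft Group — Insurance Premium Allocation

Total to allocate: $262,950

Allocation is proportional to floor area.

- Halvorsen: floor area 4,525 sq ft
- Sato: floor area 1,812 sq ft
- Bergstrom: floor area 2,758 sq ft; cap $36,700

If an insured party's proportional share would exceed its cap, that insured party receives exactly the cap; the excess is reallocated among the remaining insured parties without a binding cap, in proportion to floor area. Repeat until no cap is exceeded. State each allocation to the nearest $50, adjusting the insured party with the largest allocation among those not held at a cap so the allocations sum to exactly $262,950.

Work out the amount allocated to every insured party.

Halvorsen: $161,550; Sato: $64,700; Bergstrom: $36,700

Sum of floor area: 9,095.
Proportional shares (ignoring caps): Halvorsen 130,824.49; Sato 52,387.62; Bergstrom 79,737.89.
Cap binds for Bergstrom ($36,700); balance $226,250 reallocated over remaining floor area 6,337.
Redistributed shares: Halvorsen 161,556.14 → $161,550; Sato 64,693.86 → $64,700.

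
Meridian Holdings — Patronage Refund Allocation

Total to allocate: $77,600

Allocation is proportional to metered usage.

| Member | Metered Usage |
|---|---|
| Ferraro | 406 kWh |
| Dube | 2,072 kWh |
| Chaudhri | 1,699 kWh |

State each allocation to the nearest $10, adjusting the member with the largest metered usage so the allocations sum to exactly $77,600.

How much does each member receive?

Ferraro: $7,540; Dube: $38,500; Chaudhri: $31,560

Combined metered usage = 4,177.
Pro-rata amounts: Ferraro 406/4,177 × $77,600 = 7,542.64; Dube 2,072/4,177 × $77,600 = 38,493.46; Chaudhri 1,699/4,177 × $77,600 = 31,563.90.
At nearest $10: Ferraro $7,540; Dube $38,490; Chaudhri $31,560. Sum = $77,590.
Difference $77,600 − $77,590 = +$10 applied to largest metered usage (Dube): Dube becomes $38,500.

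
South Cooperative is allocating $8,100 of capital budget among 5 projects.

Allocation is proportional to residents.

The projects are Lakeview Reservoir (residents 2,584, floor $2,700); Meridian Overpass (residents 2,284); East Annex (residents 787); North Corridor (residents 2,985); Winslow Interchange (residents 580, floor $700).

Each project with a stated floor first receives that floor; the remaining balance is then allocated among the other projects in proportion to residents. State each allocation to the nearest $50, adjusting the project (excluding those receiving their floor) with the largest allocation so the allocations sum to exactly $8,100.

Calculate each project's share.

Fund the minimums — Lakeview Reservoir $2,700; Winslow Interchange $700. Residual $4,700.
Residual split over remaining residents 6,056: Meridian Overpass 1,772.59 → $1,750; East Annex 610.78 → $600; North Corridor 2,316.63 → $2,300.
Rounding difference +$50 applied to North Corridor → $2,350.

Lakeview Reservoir: $2,700; Meridian Overpass: $1,750; East Annex: $600; North Corridor: $2,350; Winslow Interchange: $700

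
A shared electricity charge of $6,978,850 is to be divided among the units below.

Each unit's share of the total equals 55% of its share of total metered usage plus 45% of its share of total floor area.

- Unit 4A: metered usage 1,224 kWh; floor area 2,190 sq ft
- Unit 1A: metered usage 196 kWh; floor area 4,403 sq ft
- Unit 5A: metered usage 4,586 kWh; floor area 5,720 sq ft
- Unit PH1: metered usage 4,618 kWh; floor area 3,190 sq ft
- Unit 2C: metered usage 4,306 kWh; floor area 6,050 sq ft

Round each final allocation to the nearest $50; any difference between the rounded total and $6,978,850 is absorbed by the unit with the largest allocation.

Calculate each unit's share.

Unit 4A: $633,800 · Unit 1A: $691,950 · Unit 5A: $2,012,450 · Unit PH1: $1,652,050 · Unit 2C: $1,988,600

Totals — metered usage 14,930, floor area 21,553.
Combined weights (55% metered usage + 45% floor area): Unit 4A 0.0908; Unit 1A 0.0991; Unit 5A 0.2884; Unit PH1 0.2367; Unit 2C 0.2849.
Unrounded shares: Unit 4A 633,783.67; Unit 1A 691,949.90; Unit 5A 2,012,478.82; Unit PH1 1,652,060.03; Unit 2C 1,988,577.58.
At nearest $50: Unit 4A $633,800; Unit 1A $691,950; Unit 5A $2,012,500; Unit PH1 $1,652,050; Unit 2C $1,988,600. Sum = $6,978,900.
Difference $6,978,850 − $6,978,900 = −$50 applied to largest allocation (Unit 5A): Unit 5A becomes $2,012,450.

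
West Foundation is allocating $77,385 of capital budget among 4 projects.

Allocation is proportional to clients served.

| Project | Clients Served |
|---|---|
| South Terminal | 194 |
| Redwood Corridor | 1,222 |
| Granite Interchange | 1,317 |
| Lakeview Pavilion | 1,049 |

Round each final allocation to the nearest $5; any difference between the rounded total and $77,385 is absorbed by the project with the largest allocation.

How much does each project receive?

South Terminal: $3,970; Redwood Corridor: $25,005; Granite Interchange: $26,945; Lakeview Pavilion: $21,465

Combined clients served = 3,782.
Unrounded shares: South Terminal 194/3,782 × $77,385 = 3,969.51; Redwood Corridor 1,222/3,782 × $77,385 = 25,003.83; Granite Interchange 1,317/3,782 × $77,385 = 26,947.66; Lakeview Pavilion 1,049/3,782 × $77,385 = 21,464.00.
Rounded to nearest $5: South Terminal $3,970; Redwood Corridor $25,005; Granite Interchange $26,950; Lakeview Pavilion $21,465. Sum = $77,390.
Difference $77,385 − $77,390 = −$5 applied to largest allocation (Granite Interchange): Granite Interchange becomes $26,945.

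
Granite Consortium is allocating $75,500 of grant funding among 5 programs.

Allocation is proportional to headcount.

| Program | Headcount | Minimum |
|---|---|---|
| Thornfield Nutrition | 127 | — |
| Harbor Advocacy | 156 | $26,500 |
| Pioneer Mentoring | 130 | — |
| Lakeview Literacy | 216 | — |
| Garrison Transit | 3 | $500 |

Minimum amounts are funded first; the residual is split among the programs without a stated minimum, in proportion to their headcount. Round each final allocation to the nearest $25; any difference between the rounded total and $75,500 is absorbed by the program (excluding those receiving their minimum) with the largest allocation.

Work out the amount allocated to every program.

Thornfield Nutrition: $13,025; Harbor Advocacy: $26,500; Pioneer Mentoring: $13,325; Lakeview Literacy: $22,150; Garrison Transit: $500

Guaranteed amounts: Harbor Advocacy $26,500; Garrison Transit $500. Residual $48,500.
Residual split over remaining headcount 473: Thornfield Nutrition 13,022.20 → $13,025; Pioneer Mentoring 13,329.81 → $13,325; Lakeview Literacy 22,147.99 → $22,150.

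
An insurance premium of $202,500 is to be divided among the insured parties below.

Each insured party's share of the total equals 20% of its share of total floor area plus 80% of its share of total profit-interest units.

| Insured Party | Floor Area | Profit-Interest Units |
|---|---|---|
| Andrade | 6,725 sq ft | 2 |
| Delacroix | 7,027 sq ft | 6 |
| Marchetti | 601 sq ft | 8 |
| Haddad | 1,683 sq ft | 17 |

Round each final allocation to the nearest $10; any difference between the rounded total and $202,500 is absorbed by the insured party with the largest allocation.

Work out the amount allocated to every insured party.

Andrade: $26,800 | Delacroix: $47,200 | Marchetti: $40,790 | Haddad: $87,710

Totals — floor area 16,036, profit-interest units 33.
Combined weights (20% floor area + 80% profit-interest units): Andrade 0.1324; Delacroix 0.2331; Marchetti 0.2014; Haddad 0.4331.
Raw shares: Andrade 26,802.62; Delacroix 47,201.71; Marchetti 40,790.59; Haddad 87,705.08.
At nearest $10: Andrade $26,800; Delacroix $47,200; Marchetti $40,790; Haddad $87,710. Sum = $202,500.
Sum already equals the total — no adjustment.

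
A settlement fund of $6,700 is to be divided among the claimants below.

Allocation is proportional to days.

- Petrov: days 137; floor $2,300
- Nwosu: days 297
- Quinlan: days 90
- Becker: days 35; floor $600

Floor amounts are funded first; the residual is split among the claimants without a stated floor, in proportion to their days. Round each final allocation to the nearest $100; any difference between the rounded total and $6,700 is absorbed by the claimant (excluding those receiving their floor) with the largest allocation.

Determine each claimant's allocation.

Minimums first: Petrov $2,300; Becker $600. Balance $3,800.
Balance split over remaining days 387: Nwosu 2,916.28 → $2,900; Quinlan 883.72 → $900.

Petrov: $2,300 | Nwosu: $2,900 | Quinlan: $900 | Becker: $600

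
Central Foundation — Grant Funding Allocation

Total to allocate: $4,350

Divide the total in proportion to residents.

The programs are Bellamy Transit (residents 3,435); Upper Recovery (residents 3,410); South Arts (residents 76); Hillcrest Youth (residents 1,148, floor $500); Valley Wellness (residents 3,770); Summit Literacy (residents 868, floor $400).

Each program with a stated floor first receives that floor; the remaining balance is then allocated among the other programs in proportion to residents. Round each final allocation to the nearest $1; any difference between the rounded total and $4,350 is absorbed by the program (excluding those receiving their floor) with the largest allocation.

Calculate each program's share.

Minimums first: Hillcrest Youth $500; Summit Literacy $400. Remaining pool $3,450.
Remaining pool split over remaining residents 10,691: Bellamy Transit 1,108.48 → $1,108; Upper Recovery 1,100.41 → $1,100; South Arts 24.53 → $25; Valley Wellness 1,216.58 → $1,217.

Bellamy Transit: $1,108; Upper Recovery: $1,100; South Arts: $25; Hillcrest Youth: $500; Valley Wellness: $1,217; Summit Literacy: $400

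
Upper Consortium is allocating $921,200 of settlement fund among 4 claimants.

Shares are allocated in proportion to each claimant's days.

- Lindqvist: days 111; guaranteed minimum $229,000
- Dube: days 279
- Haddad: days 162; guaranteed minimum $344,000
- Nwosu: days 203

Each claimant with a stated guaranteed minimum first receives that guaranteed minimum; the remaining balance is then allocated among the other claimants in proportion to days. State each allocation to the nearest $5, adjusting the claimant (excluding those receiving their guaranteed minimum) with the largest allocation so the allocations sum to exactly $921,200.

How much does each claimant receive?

Guaranteed amounts: Lindqvist $229,000; Haddad $344,000. Remaining pool $348,200.
Remaining pool split over remaining days 482: Dube 201,551.45 → $201,550; Nwosu 146,648.55 → $146,650.

Lindqvist: $229,000 · Dube: $201,550 · Haddad: $344,000 · Nwosu: $146,650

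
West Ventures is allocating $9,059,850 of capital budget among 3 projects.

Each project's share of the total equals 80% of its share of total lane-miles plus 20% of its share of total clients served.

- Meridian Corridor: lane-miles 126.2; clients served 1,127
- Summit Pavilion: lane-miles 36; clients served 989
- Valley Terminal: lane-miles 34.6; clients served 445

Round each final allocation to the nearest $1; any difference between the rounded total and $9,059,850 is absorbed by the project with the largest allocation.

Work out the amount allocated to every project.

Meridian Corridor: $5,445,157 · Summit Pavilion: $2,025,573 · Valley Terminal: $1,589,120

Lane-miles total 196.8; clients served total 2,561.
Composite weights (80% lane-miles + 20% clients served): Meridian Corridor 0.6010; Summit Pavilion 0.2236; Valley Terminal 0.1754.
Unrounded shares: Meridian Corridor 5,445,156.71; Summit Pavilion 2,025,573.34; Valley Terminal 1,589,119.95.
At nearest $1: Meridian Corridor $5,445,157; Summit Pavilion $2,025,573; Valley Terminal $1,589,120. Sum = $9,059,850.
Sum already equals the total — no adjustment.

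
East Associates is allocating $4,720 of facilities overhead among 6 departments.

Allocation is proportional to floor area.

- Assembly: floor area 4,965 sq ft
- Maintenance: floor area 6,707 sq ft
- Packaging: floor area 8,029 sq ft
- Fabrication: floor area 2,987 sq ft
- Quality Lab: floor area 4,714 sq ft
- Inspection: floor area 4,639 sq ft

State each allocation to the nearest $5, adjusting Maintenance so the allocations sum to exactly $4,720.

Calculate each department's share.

Assembly: $730; Maintenance: $985; Packaging: $1,185; Fabrication: $440; Quality Lab: $695; Inspection: $685

Floor area total: 32,041.
Unrounded shares: Assembly 4,965/32,041 × $4,720 = 731.40; Maintenance 6,707/32,041 × $4,720 = 988.02; Packaging 8,029/32,041 × $4,720 = 1,182.76; Fabrication 2,987/32,041 × $4,720 = 440.02; Quality Lab 4,714/32,041 × $4,720 = 694.43; Inspection 4,639/32,041 × $4,720 = 683.38.
At nearest $5: Assembly $730; Maintenance $990; Packaging $1,185; Fabrication $440; Quality Lab $695; Inspection $685. Sum = $4,725.
Difference $4,720 − $4,725 = −$5 applied to Maintenance: Maintenance becomes $985.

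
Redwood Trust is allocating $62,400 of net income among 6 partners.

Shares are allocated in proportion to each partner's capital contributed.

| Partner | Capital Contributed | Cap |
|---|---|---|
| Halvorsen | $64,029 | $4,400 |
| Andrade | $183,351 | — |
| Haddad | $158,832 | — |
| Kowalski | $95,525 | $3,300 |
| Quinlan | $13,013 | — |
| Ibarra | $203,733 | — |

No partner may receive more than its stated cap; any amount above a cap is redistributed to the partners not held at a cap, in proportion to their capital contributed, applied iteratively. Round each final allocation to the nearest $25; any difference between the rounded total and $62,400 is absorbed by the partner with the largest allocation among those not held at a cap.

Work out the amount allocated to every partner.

Halvorsen: $4,400 | Andrade: $17,950 | Haddad: $15,550 | Kowalski: $3,300 | Quinlan: $1,275 | Ibarra: $19,925

Total capital contributed = 718,483.
Unconstrained shares: Halvorsen 5,560.90; Andrade 15,923.97; Haddad 13,794.50; Kowalski 8,296.31; Quinlan 1,130.17; Ibarra 17,694.14.
Capped: Halvorsen ($4,400), Kowalski ($3,300); remaining pool $54,700 reallocated over remaining capital contributed 558,929.
Shares after redistribution: Andrade 17,943.78 → $17,950; Haddad 15,544.21 → $15,550; Quinlan 1,273.53 → $1,275; Ibarra 19,938.48 → $19,950.
Rounding difference −$25 applied to Ibarra → $19,925.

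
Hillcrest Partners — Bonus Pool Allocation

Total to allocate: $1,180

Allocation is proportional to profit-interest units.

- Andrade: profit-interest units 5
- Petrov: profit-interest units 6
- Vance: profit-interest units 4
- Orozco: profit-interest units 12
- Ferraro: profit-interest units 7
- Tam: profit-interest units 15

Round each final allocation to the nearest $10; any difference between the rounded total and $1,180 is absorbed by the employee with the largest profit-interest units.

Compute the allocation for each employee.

Profit-interest units total: 5 + 6 + 4 + 12 + 7 + 15 = 49.
Raw shares: Andrade 120.41; Petrov 144.49; Vance 96.33; Orozco 288.98; Ferraro 168.57; Tam 361.22.
At nearest $10: Andrade $120; Petrov $140; Vance $100; Orozco $290; Ferraro $170; Tam $360. Sum = $1,180.
Sum already equals the total — no adjustment.

Andrade: $120 · Petrov: $140 · Vance: $100 · Orozco: $290 · Ferraro: $170 · Tam: $360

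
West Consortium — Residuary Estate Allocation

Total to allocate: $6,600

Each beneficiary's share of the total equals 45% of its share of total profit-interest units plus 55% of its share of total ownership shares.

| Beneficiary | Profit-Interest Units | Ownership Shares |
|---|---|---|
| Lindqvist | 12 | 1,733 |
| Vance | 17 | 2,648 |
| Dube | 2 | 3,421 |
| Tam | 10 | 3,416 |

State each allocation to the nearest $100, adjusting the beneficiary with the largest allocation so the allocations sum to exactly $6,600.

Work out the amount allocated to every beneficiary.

Lindqvist: $1,400 · Vance: $2,100 · Dube: $1,300 · Tam: $1,800

Totals — profit-interest units 41, ownership shares 11,218.
Combined weights (45% profit-interest units + 55% ownership shares): Lindqvist 0.2167; Vance 0.3164; Dube 0.1897; Tam 0.2772.
Unrounded shares: Lindqvist 1,430.04; Vance 2,088.32; Dube 1,251.87; Tam 1,829.76.
After rounding ($100): Lindqvist $1,400; Vance $2,100; Dube $1,300; Tam $1,800. Sum = $6,600.
Rounded total matches; no reconciliation needed.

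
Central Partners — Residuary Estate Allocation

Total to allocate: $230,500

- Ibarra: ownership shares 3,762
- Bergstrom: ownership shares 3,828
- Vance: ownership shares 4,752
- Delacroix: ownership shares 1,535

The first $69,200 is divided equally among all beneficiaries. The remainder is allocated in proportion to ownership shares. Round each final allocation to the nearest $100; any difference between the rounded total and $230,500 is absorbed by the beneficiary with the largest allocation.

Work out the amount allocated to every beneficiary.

Ibarra: $61,000 · Bergstrom: $61,800 · Vance: $72,600 · Delacroix: $35,100

$69,200 shared equally gives $17,300 per beneficiary.
Remainder $161,300 by ownership shares (total 13,877): Ibarra 43,727.79 → $43,700; Bergstrom 44,494.95 → $44,500; Vance 55,235.11 → $55,200; Delacroix 17,842.15 → $17,800.
Rounding difference +$100 on remainder applied to Vance.
Totals: Ibarra $17,300 + $43,700 = $61,000; Bergstrom $17,300 + $44,500 = $61,800; Vance $17,300 + $55,300 = $72,600; Delacroix $17,300 + $17,800 = $35,100.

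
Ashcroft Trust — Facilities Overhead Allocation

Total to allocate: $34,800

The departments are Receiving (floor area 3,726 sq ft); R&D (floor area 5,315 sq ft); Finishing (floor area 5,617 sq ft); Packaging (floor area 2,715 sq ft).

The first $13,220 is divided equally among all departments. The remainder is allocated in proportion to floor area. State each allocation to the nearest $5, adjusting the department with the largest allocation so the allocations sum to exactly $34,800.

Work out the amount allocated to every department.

$13,220 shared equally gives $3,305 per department.
Remainder $21,580 by floor area (total 17,373): Receiving 4,628.28 → $4,630; R&D 6,602.07 → $6,600; Finishing 6,977.20 → $6,975; Packaging 3,372.46 → $3,370.
Rounding difference +$5 on remainder applied to Finishing.
Totals: Receiving $3,305 + $4,630 = $7,935; R&D $3,305 + $6,600 = $9,905; Finishing $3,305 + $6,980 = $10,285; Packaging $3,305 + $3,370 = $6,675.

Receiving: $7,935; R&D: $9,905; Finishing: $10,285; Packaging: $6,675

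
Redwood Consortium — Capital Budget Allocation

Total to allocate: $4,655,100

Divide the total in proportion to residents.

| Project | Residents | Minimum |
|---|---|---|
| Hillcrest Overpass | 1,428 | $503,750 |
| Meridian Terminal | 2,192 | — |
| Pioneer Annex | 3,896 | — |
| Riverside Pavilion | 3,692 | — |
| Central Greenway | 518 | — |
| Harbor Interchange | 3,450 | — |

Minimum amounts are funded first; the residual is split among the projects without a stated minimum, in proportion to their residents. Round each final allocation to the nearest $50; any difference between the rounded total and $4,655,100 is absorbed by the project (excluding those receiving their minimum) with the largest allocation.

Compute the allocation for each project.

Guaranteed amounts: Hillcrest Overpass $503,750. Residual $4,151,350.
Residual split over remaining residents 13,748: Meridian Terminal 661,896.95 → $661,900; Pioneer Annex 1,176,437.27 → $1,176,450; Riverside Pavilion 1,114,837.37 → $1,114,850; Central Greenway 156,415.43 → $156,400; Harbor Interchange 1,041,762.98 → $1,041,750.

Hillcrest Overpass: $503,750; Meridian Terminal: $661,900; Pioneer Annex: $1,176,450; Riverside Pavilion: $1,114,850; Central Greenway: $156,400; Harbor Interchange: $1,041,750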